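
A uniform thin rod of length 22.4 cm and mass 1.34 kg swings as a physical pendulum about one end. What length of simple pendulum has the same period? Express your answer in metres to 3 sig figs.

The equivalent simple-pendulum length is L_eq = I/(md), where I is about the pivot and d = 0.1120 m.
I_cm = (1/12)mL² = 0.005603 kg·m², so I = I_cm + md² = 0.005603 + 0.01681 = 0.02241 kg·m².
L_eq = 0.02241/(1.34 × 0.1120) = 0.149 m.

0.149 m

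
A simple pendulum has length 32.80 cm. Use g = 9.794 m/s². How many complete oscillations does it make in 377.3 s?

T = 2π√(L/g) = 2π√(0.3280/9.794) = 1.1498 s.
Number of complete oscillations = ⌊377.3/1.1498⌋ = ⌊328.13⌋ = 328.

328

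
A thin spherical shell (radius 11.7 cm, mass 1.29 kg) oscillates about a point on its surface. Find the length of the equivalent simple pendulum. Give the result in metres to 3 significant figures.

0.195 m

The equivalent simple-pendulum length is L_eq = I/(md), where I is about the pivot and d = 0.1170 m.
I_cm = (2/3)mR² = 0.01177 kg·m², so I = I_cm + md² = 0.01177 + 0.01766 = 0.02943 kg·m².
L_eq = 0.02943/(1.29 × 0.1170) = 0.195 m.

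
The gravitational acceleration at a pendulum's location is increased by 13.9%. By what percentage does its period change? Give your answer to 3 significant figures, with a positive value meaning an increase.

T ∝ 1/√g, so T'/T = 1/√(1.139) = 0.9370.
Percentage change in T = (0.9370 − 1) × 100% = -6.30%.

-6.30%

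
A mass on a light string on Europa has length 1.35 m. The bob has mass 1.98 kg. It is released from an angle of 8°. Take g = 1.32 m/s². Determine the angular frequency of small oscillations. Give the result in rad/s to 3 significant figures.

ω = √(g/L) = √(1.32/1.35) = 0.989 rad/s.

0.989 rad/s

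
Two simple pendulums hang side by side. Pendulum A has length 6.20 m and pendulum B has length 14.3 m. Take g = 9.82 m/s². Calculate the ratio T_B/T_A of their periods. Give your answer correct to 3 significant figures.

1.52

T ∝ √L, so T_B/T_A = √(L_B/L_A) = √(14.3/6.20) = 1.52.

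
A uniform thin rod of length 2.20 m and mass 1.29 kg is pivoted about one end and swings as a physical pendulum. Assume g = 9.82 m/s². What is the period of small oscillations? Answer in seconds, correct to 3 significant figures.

2.43 s

For a physical pendulum T = 2π√(I/(mgd)), with d = 1.100 m from pivot to centre of mass.
I_cm = mL²/12 = 1.29 × 2.20²/12 = 0.5203 kg·m²; I = I_cm + md² = 0.5203 + 1.29 × 1.100² = 2.081 kg·m².
T = 2π√(2.081/(1.29 × 9.82 × 1.100)) = 2.43 s.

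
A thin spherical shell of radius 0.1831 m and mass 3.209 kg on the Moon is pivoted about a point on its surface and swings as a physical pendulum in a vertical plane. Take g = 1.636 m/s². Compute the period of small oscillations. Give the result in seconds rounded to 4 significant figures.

I_cm = (2/3)mr² = 0.071722 kg·m². The pivot is at distance d = 0.1831 m from the centre of mass.
By the parallel-axis theorem, I = I_cm + md² = 0.071722 + 0.10758 = 0.17931 kg·m².
T = 2π√(I/(mgd)) = 2π√(0.17931/(3.209 × 1.636 × 0.1831)) = 2.714 s.

2.714 s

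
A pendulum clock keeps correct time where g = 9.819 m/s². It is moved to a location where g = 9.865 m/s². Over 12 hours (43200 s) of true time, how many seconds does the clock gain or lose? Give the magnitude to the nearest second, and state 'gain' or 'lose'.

The clock's period scales as T ∝ 1/√g, so T'/T = √(9.819/9.865) = 0.997666.
In 43200 s of true time the clock registers 43200/0.997666 = 43301.1 s, so it gains 101 s.

gain 101 s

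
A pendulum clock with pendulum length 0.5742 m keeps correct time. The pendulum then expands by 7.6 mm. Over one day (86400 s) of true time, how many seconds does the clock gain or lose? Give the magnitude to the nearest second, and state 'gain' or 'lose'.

lose 566 s

T ∝ √L, so T'/T = √(0.58180/0.5742) = 1.00660.
In 86400 s of true time the clock registers 86400/1.00660 = 85833.8 s, so it loses 566 s.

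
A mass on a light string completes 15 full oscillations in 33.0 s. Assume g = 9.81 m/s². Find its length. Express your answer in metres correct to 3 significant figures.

1.20 m

T = 33.0/15 = 2.200 s.
From T = 2π√(L/g), L = gT²/(4π²) = 9.81 × 2.200²/(4π²) = 1.20 m.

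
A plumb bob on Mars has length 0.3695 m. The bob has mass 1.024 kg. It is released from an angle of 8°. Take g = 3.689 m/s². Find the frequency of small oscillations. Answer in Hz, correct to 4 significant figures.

0.5029 Hz

T = 2π√(L/g) = 2π√(0.3695/3.689) = 1.9885 s, so f = 1/T = 0.5029 Hz.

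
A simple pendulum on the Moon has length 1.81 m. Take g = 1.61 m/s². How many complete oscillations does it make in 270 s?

T = 2π√(L/g) = 2π√(1.81/1.61) = 6.662 s.
Number of complete oscillations = ⌊270/6.662⌋ = ⌊40.53⌋ = 40.

40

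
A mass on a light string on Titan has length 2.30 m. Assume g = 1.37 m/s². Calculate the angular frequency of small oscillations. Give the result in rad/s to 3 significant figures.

0.772 rad/s

ω = √(g/L) = √(1.37/2.30) = 0.772 rad/s.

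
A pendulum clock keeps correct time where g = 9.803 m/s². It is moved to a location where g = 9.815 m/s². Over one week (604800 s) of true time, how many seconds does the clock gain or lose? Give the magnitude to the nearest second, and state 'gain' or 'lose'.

The clock's period scales as T ∝ 1/√g, so T'/T = √(9.803/9.815) = 0.999389.
In 604800 s of true time the clock registers 604800/0.999389 = 605170.1 s, so it gains 370 s.

gain 370 s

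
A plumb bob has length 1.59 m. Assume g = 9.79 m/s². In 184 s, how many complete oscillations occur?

T = 2π√(L/g) = 2π√(1.59/9.79) = 2.532 s.
Number of complete oscillations = ⌊184/2.532⌋ = ⌊72.67⌋ = 72.

72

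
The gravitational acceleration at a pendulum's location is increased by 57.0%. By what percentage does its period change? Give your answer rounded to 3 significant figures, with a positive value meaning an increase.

-20.2%

T ∝ 1/√g, so T'/T = 1/√(1.570) = 0.7981.
Percentage change in T = (0.7981 − 1) × 100% = -20.2%.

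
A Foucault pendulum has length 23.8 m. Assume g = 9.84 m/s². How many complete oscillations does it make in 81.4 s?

T = 2π√(L/g) = 2π√(23.8/9.84) = 9.772 s.
Number of complete oscillations = ⌊81.4/9.772⌋ = ⌊8.330⌋ = 8.

8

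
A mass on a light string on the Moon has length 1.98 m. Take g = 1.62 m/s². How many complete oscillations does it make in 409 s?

T = 2π√(L/g) = 2π√(1.98/1.62) = 6.946 s.
Number of complete oscillations = ⌊409/6.946⌋ = ⌊58.88⌋ = 58.

58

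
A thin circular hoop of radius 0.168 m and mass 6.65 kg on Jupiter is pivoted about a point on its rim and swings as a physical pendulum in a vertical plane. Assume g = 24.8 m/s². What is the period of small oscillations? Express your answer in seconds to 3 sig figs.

I_cm = mr² = 0.1877 kg·m². The pivot is at distance d = 0.168 m from the centre of mass.
By the parallel-axis theorem, I = I_cm + md² = 0.1877 + 0.1877 = 0.3754 kg·m².
T = 2π√(I/(mgd)) = 2π√(0.3754/(6.65 × 24.8 × 0.168)) = 0.731 s.

0.731 s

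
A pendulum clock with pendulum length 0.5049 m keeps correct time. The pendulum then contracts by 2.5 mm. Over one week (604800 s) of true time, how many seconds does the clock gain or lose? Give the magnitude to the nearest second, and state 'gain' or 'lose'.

gain 1503 s

T ∝ √L, so T'/T = √(0.50240/0.5049) = 0.997521.
In 604800 s of true time the clock registers 604800/0.997521 = 606302.9 s, so it gains 1503 s.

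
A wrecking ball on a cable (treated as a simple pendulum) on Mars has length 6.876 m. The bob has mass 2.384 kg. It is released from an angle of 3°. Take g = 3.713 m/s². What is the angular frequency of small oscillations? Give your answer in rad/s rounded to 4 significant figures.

0.7348 rad/s

ω = √(g/L) = √(3.713/6.876) = 0.7348 rad/s.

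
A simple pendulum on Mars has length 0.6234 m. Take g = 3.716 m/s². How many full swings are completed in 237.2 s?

T = 2π√(L/g) = 2π√(0.6234/3.716) = 2.5735 s.
Number of complete oscillations = ⌊237.2/2.5735⌋ = ⌊92.170⌋ = 92.

92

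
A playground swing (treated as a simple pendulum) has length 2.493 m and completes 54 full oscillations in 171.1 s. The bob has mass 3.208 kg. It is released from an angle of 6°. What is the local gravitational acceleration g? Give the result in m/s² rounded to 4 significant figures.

T = 171.1/54 = 3.1685 s.
From T = 2π√(L/g), g = 4π²L/T² = 4π² × 2.493/3.1685² = 9.803 m/s².

9.803 m/s²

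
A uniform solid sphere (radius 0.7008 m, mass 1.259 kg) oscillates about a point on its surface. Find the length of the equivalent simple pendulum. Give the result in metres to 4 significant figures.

0.9811 m

The equivalent simple-pendulum length is L_eq = I/(md), where I is about the pivot and d = 0.70080 m.
I_cm = (2/5)mR² = 0.24733 kg·m², so I = I_cm + md² = 0.24733 + 0.61832 = 0.86565 kg·m².
L_eq = 0.86565/(1.259 × 0.70080) = 0.9811 m.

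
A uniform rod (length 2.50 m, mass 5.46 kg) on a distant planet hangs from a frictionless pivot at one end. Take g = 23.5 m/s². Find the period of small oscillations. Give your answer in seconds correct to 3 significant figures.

1.67 s

For a physical pendulum T = 2π√(I/(mgd)), with d = 1.250 m from pivot to centre of mass.
I_cm = mL²/12 = 5.46 × 2.50²/12 = 2.844 kg·m²; I = I_cm + md² = 2.844 + 5.46 × 1.250² = 11.38 kg·m².
T = 2π√(11.38/(5.46 × 23.5 × 1.250)) = 1.67 s.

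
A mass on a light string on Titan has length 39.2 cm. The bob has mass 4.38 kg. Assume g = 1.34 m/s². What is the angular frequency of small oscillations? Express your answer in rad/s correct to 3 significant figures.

ω = √(g/L) = √(1.34/0.392) = 1.85 rad/s.

1.85 rad/s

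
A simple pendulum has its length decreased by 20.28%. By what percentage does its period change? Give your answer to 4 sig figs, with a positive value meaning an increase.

T ∝ √L, so T'/T = √(0.79720) = 0.89286.
Percentage change in T = (0.89286 − 1) × 100% = -10.71%.

-10.71%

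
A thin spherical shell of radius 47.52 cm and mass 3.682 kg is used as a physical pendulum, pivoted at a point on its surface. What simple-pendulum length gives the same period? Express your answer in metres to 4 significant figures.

0.7920 m

The equivalent simple-pendulum length is L_eq = I/(md), where I is about the pivot and d = 0.47520 m.
I_cm = (2/3)mR² = 0.55430 kg·m², so I = I_cm + md² = 0.55430 + 0.83145 = 1.3858 kg·m².
L_eq = 1.3858/(3.682 × 0.47520) = 0.7920 m.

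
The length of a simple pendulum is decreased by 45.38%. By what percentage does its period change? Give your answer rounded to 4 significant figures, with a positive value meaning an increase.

-26.09%

T ∝ √L, so T'/T = √(0.54620) = 0.73905.
Percentage change in T = (0.73905 − 1) × 100% = -26.09%.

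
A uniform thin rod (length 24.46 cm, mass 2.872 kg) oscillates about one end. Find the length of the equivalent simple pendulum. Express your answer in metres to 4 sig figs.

The equivalent simple-pendulum length is L_eq = I/(md), where I is about the pivot and d = 0.12230 m.
I_cm = (1/12)mL² = 0.014319 kg·m², so I = I_cm + md² = 0.014319 + 0.042957 = 0.057276 kg·m².
L_eq = 0.057276/(2.872 × 0.12230) = 0.1631 m.

0.1631 m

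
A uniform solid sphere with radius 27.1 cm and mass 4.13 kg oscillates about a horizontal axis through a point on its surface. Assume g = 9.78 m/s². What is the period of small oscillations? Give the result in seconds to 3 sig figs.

I_cm = (2/5)mr² = 0.1213 kg·m². The pivot is at distance d = 0.271 m from the centre of mass.
By the parallel-axis theorem, I = I_cm + md² = 0.1213 + 0.3033 = 0.4246 kg·m².
T = 2π√(I/(mgd)) = 2π√(0.4246/(4.13 × 9.78 × 0.271)) = 1.24 s.

1.24 s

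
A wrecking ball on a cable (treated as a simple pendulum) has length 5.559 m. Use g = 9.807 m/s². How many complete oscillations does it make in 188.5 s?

39

T = 2π√(L/g) = 2π√(5.559/9.807) = 4.7305 s.
Number of complete oscillations = ⌊188.5/4.7305⌋ = ⌊39.848⌋ = 39.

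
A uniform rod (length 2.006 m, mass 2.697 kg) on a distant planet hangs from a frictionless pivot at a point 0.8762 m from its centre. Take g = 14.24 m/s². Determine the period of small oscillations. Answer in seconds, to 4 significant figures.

1.868 s

For a physical pendulum T = 2π√(I/(mgd)), with d = 0.87620 m from pivot to centre of mass.
I_cm = mL²/12 = 2.697 × 2.006²/12 = 0.90440 kg·m²; I = I_cm + md² = 0.90440 + 2.697 × 0.87620² = 2.9750 kg·m².
T = 2π√(2.9750/(2.697 × 14.24 × 0.87620)) = 1.868 s.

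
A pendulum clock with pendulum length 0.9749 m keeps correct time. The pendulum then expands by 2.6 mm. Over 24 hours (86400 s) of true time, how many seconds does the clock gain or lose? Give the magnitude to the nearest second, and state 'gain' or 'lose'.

T ∝ √L, so T'/T = √(0.97750/0.9749) = 1.00133.
In 86400 s of true time the clock registers 86400/1.00133 = 86285.0 s, so it loses 115 s.

lose 115 s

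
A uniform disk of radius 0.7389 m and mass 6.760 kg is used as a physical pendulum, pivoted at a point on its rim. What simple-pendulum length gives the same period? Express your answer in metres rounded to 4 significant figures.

1.108 m

The equivalent simple-pendulum length is L_eq = I/(md), where I is about the pivot and d = 0.73890 m.
I_cm = ½mR² = 1.8454 kg·m², so I = I_cm + md² = 1.8454 + 3.6908 = 5.5362 kg·m².
L_eq = 5.5362/(6.760 × 0.73890) = 1.108 m.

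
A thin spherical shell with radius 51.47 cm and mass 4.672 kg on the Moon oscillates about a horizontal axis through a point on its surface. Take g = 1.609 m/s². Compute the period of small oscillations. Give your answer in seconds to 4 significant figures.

4.588 s

I_cm = (2/3)mr² = 0.82513 kg·m². The pivot is at distance d = 0.5147 m from the centre of mass.
By the parallel-axis theorem, I = I_cm + md² = 0.82513 + 1.2377 = 2.0628 kg·m².
T = 2π√(I/(mgd)) = 2π√(2.0628/(4.672 × 1.609 × 0.5147)) = 4.588 s.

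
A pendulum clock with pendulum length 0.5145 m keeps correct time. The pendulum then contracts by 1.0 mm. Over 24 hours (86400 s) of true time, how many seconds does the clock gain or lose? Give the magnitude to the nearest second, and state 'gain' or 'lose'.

T ∝ √L, so T'/T = √(0.51350/0.5145) = 0.999028.
In 86400 s of true time the clock registers 86400/0.999028 = 86484.1 s, so it gains 84 s.

gain 84 s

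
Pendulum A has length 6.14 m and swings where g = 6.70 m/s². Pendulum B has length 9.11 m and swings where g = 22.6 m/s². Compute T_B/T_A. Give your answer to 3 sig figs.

0.663

T = 2π√(L/g), so T_B/T_A = √((L_B/g_B)/(L_A/g_A)) = √((9.11/22.6)/(6.14/6.70)) = 0.663.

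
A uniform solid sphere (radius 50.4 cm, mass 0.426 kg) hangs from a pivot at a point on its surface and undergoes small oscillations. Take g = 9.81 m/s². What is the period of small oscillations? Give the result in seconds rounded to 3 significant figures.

I_cm = (2/5)mr² = 0.04328 kg·m². The pivot is at distance d = 0.504 m from the centre of mass.
By the parallel-axis theorem, I = I_cm + md² = 0.04328 + 0.1082 = 0.1515 kg·m².
T = 2π√(I/(mgd)) = 2π√(0.1515/(0.426 × 9.81 × 0.504)) = 1.69 s.

1.69 s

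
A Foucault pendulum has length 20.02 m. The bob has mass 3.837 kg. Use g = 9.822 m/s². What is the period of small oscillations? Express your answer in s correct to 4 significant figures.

T = 2π√(L/g) = 2π√(20.02/9.822) = 2π × 1.4277 = 8.970 s.

8.970 s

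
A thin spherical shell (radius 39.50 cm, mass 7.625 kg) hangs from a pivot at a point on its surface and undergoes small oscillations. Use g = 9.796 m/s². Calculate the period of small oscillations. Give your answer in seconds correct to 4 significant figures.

I_cm = (2/3)mr² = 0.79313 kg·m². The pivot is at distance d = 0.3950 m from the centre of mass.
By the parallel-axis theorem, I = I_cm + md² = 0.79313 + 1.1897 = 1.9828 kg·m².
T = 2π√(I/(mgd)) = 2π√(1.9828/(7.625 × 9.796 × 0.3950)) = 1.629 s.

1.629 s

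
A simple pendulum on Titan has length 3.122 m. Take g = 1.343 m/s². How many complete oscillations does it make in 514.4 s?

53

T = 2π√(L/g) = 2π√(3.122/1.343) = 9.5798 s.
Number of complete oscillations = ⌊514.4/9.5798⌋ = ⌊53.696⌋ = 53.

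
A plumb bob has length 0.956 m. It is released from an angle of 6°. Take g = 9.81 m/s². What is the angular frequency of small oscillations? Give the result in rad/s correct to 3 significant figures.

ω = √(g/L) = √(9.81/0.956) = 3.20 rad/s.

3.20 rad/s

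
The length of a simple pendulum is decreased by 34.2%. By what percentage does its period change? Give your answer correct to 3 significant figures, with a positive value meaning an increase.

T ∝ √L, so T'/T = √(0.6580) = 0.8112.
Percentage change in T = (0.8112 − 1) × 100% = -18.9%.

-18.9%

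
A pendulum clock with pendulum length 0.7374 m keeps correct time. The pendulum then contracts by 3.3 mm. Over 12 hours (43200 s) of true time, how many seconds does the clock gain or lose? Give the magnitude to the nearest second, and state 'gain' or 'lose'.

T ∝ √L, so T'/T = √(0.73410/0.7374) = 0.997760.
In 43200 s of true time the clock registers 43200/0.997760 = 43297.0 s, so it gains 97 s.

gain 97 s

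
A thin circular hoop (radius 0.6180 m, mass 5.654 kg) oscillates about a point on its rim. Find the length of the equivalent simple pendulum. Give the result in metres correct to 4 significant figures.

1.236 m

The equivalent simple-pendulum length is L_eq = I/(md), where I is about the pivot and d = 0.61800 m.
I_cm = mR² = 2.1594 kg·m², so I = I_cm + md² = 2.1594 + 2.1594 = 4.3188 kg·m².
L_eq = 4.3188/(5.654 × 0.61800) = 1.236 m.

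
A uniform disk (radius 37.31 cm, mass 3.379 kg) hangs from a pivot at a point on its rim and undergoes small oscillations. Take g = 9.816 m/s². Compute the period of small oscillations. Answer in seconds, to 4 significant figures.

1.500 s

I_cm = ½mr² = 0.23518 kg·m². The pivot is at distance d = 0.3731 m from the centre of mass.
By the parallel-axis theorem, I = I_cm + md² = 0.23518 + 0.47037 = 0.70555 kg·m².
T = 2π√(I/(mgd)) = 2π√(0.70555/(3.379 × 9.816 × 0.3731)) = 1.500 s.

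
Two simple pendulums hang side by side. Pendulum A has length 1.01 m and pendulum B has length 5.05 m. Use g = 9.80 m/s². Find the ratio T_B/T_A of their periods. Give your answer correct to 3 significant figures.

2.24

T ∝ √L, so T_B/T_A = √(L_B/L_A) = √(5.05/1.01) = 2.24.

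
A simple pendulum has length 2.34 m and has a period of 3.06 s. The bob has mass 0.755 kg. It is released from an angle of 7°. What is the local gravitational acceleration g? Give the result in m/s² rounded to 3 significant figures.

9.87 m/s²

From T = 2π√(L/g), g = 4π²L/T² = 4π² × 2.34/3.060² = 9.87 m/s².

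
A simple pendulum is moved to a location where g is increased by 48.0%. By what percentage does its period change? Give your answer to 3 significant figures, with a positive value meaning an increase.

T ∝ 1/√g, so T'/T = 1/√(1.480) = 0.8220.
Percentage change in T = (0.8220 − 1) × 100% = -17.8%.

-17.8%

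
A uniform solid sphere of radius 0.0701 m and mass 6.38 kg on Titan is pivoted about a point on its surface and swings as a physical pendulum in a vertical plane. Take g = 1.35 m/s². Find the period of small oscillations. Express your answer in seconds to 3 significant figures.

I_cm = (2/5)mr² = 0.01254 kg·m². The pivot is at distance d = 0.0701 m from the centre of mass.
By the parallel-axis theorem, I = I_cm + md² = 0.01254 + 0.03135 = 0.04389 kg·m².
T = 2π√(I/(mgd)) = 2π√(0.04389/(6.38 × 1.35 × 0.0701)) = 1.69 s.

1.69 s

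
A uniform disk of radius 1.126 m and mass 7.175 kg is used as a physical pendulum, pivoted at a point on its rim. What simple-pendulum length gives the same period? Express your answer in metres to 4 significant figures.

The equivalent simple-pendulum length is L_eq = I/(md), where I is about the pivot and d = 1.1260 m.
I_cm = ½mR² = 4.5485 kg·m², so I = I_cm + md² = 4.5485 + 9.0970 = 13.646 kg·m².
L_eq = 13.646/(7.175 × 1.1260) = 1.689 m.

1.689 m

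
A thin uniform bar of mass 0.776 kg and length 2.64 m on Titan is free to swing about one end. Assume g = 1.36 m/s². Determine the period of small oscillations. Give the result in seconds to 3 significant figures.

7.15 s

For a physical pendulum T = 2π√(I/(mgd)), with d = 1.320 m from pivot to centre of mass.
I_cm = mL²/12 = 0.776 × 2.64²/12 = 0.4507 kg·m²; I = I_cm + md² = 0.4507 + 0.776 × 1.320² = 1.803 kg·m².
T = 2π√(1.803/(0.776 × 1.36 × 1.320)) = 7.15 s.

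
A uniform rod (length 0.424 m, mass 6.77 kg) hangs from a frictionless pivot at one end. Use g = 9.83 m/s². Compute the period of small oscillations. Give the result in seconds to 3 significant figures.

For a physical pendulum T = 2π√(I/(mgd)), with d = 0.2120 m from pivot to centre of mass.
I_cm = mL²/12 = 6.77 × 0.424²/12 = 0.1014 kg·m²; I = I_cm + md² = 0.1014 + 6.77 × 0.2120² = 0.4057 kg·m².
T = 2π√(0.4057/(6.77 × 9.83 × 0.2120)) = 1.07 s.

1.07 s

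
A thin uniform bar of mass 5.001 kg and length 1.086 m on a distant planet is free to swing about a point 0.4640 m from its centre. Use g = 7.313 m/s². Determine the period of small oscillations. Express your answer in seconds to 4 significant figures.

1.910 s

For a physical pendulum T = 2π√(I/(mgd)), with d = 0.46400 m from pivot to centre of mass.
I_cm = mL²/12 = 5.001 × 1.086²/12 = 0.49151 kg·m²; I = I_cm + md² = 0.49151 + 5.001 × 0.46400² = 1.5682 kg·m².
T = 2π√(1.5682/(5.001 × 7.313 × 0.46400)) = 1.910 s.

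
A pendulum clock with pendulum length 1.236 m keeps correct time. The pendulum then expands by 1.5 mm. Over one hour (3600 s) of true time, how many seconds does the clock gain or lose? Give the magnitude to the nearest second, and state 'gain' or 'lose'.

T ∝ √L, so T'/T = √(1.23750/1.236) = 1.00061.
In 3600 s of true time the clock registers 3600/1.00061 = 3597.8 s, so it loses 2 s.

lose 2 s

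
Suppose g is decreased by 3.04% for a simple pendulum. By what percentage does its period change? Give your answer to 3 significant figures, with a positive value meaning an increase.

T ∝ 1/√g, so T'/T = 1/√(0.9696) = 1.016.
Percentage change in T = (1.016 − 1) × 100% = 1.56%.

1.56%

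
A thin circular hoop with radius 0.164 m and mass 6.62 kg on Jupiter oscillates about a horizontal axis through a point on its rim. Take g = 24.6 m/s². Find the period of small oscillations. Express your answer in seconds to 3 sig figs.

0.726 s

I_cm = mr² = 0.1781 kg·m². The pivot is at distance d = 0.164 m from the centre of mass.
By the parallel-axis theorem, I = I_cm + md² = 0.1781 + 0.1781 = 0.3561 kg·m².
T = 2π√(I/(mgd)) = 2π√(0.3561/(6.62 × 24.6 × 0.164)) = 0.726 s.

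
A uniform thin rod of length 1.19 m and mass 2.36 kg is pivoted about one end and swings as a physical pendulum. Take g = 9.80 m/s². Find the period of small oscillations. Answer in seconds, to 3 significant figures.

For a physical pendulum T = 2π√(I/(mgd)), with d = 0.5950 m from pivot to centre of mass.
I_cm = mL²/12 = 2.36 × 1.19²/12 = 0.2785 kg·m²; I = I_cm + md² = 0.2785 + 2.36 × 0.5950² = 1.114 kg·m².
T = 2π√(1.114/(2.36 × 9.80 × 0.5950)) = 1.79 s.

1.79 s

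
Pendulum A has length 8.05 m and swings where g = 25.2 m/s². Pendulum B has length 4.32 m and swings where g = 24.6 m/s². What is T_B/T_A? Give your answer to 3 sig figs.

T = 2π√(L/g), so T_B/T_A = √((L_B/g_B)/(L_A/g_A)) = √((4.32/24.6)/(8.05/25.2)) = 0.741.

0.741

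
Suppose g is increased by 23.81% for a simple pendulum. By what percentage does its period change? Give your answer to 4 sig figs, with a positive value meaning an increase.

-10.13%

T ∝ 1/√g, so T'/T = 1/√(1.2381) = 0.89872.
Percentage change in T = (0.89872 − 1) × 100% = -10.13%.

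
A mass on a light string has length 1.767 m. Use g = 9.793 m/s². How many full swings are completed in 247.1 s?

T = 2π√(L/g) = 2π√(1.767/9.793) = 2.6689 s.
Number of complete oscillations = ⌊247.1/2.6689⌋ = ⌊92.583⌋ = 92.

92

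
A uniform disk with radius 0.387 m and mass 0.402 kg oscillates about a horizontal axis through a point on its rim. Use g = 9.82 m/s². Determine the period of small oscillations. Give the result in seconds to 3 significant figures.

1.53 s

I_cm = ½mr² = 0.03010 kg·m². The pivot is at distance d = 0.387 m from the centre of mass.
By the parallel-axis theorem, I = I_cm + md² = 0.03010 + 0.06021 = 0.09031 kg·m².
T = 2π√(I/(mgd)) = 2π√(0.09031/(0.402 × 9.82 × 0.387)) = 1.53 s.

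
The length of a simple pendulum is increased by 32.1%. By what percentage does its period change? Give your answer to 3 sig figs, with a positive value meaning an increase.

T ∝ √L, so T'/T = √(1.321) = 1.149.
Percentage change in T = (1.149 − 1) × 100% = 14.9%.

14.9%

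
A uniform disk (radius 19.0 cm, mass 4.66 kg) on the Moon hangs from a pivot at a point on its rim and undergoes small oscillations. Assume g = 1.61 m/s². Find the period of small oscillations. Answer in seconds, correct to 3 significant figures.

I_cm = ½mr² = 0.08411 kg·m². The pivot is at distance d = 0.190 m from the centre of mass.
By the parallel-axis theorem, I = I_cm + md² = 0.08411 + 0.1682 = 0.2523 kg·m².
T = 2π√(I/(mgd)) = 2π√(0.2523/(4.66 × 1.61 × 0.190)) = 2.64 s.

2.64 s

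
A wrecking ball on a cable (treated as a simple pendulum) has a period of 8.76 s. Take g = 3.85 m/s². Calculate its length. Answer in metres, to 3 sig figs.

From T = 2π√(L/g), L = gT²/(4π²) = 3.85 × 8.760²/(4π²) = 7.48 m.

7.48 m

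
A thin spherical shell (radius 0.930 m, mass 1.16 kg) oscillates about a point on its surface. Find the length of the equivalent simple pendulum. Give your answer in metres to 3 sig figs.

The equivalent simple-pendulum length is L_eq = I/(md), where I is about the pivot and d = 0.9300 m.
I_cm = (2/3)mR² = 0.6689 kg·m², so I = I_cm + md² = 0.6689 + 1.003 = 1.672 kg·m².
L_eq = 1.672/(1.16 × 0.9300) = 1.55 m.

1.55 m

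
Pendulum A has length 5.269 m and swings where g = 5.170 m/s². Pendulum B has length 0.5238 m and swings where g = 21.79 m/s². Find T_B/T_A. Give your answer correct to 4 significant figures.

0.1536

T = 2π√(L/g), so T_B/T_A = √((L_B/g_B)/(L_A/g_A)) = √((0.5238/21.79)/(5.269/5.170)) = 0.1536.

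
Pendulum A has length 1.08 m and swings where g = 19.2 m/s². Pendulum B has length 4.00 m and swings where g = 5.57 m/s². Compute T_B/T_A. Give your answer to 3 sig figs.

T = 2π√(L/g), so T_B/T_A = √((L_B/g_B)/(L_A/g_A)) = √((4.00/5.57)/(1.08/19.2)) = 3.57.

3.57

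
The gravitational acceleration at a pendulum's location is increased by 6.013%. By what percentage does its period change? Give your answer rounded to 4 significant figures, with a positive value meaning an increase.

T ∝ 1/√g, so T'/T = 1/√(1.0601) = 0.97123.
Percentage change in T = (0.97123 − 1) × 100% = -2.877%.

-2.877%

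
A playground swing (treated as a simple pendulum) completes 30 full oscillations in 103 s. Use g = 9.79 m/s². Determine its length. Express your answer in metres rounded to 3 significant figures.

T = 103/30 = 3.433 s.
From T = 2π√(L/g), L = gT²/(4π²) = 9.79 × 3.433²/(4π²) = 2.92 m.

2.92 m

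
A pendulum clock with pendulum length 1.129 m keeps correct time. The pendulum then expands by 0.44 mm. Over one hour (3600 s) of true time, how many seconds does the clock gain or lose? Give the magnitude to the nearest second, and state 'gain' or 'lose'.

lose 1 s

T ∝ √L, so T'/T = √(1.12944/1.129) = 1.00019.
In 3600 s of true time the clock registers 3600/1.00019 = 3599.3 s, so it loses 1 s.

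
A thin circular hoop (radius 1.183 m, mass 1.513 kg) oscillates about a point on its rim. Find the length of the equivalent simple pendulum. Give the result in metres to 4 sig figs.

2.366 m

The equivalent simple-pendulum length is L_eq = I/(md), where I is about the pivot and d = 1.1830 m.
I_cm = mR² = 2.1174 kg·m², so I = I_cm + md² = 2.1174 + 2.1174 = 4.2349 kg·m².
L_eq = 4.2349/(1.513 × 1.1830) = 2.366 m.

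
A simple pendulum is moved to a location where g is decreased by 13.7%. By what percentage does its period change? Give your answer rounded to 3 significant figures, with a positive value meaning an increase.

7.65%

T ∝ 1/√g, so T'/T = 1/√(0.8630) = 1.076.
Percentage change in T = (1.076 − 1) × 100% = 7.65%.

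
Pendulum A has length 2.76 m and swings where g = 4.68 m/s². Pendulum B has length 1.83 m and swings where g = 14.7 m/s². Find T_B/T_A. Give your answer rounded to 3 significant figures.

T = 2π√(L/g), so T_B/T_A = √((L_B/g_B)/(L_A/g_A)) = √((1.83/14.7)/(2.76/4.68)) = 0.459.

0.459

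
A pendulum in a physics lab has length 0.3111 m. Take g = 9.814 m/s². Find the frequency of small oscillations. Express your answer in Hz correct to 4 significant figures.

0.8939 Hz

T = 2π√(L/g) = 2π√(0.3111/9.814) = 1.1187 s, so f = 1/T = 0.8939 Hz.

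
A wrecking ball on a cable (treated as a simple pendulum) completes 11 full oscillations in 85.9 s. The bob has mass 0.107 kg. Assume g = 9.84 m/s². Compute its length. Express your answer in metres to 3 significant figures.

15.2 m

T = 85.9/11 = 7.809 s.
From T = 2π√(L/g), L = gT²/(4π²) = 9.84 × 7.809²/(4π²) = 15.2 m.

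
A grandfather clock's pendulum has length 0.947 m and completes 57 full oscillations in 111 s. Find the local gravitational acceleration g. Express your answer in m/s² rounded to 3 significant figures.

T = 111/57 = 1.947 s.
From T = 2π√(L/g), g = 4π²L/T² = 4π² × 0.947/1.947² = 9.86 m/s².

9.86 m/s²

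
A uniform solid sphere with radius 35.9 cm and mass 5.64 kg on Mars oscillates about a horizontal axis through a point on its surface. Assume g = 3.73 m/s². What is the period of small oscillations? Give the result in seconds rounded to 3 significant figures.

I_cm = (2/5)mr² = 0.2908 kg·m². The pivot is at distance d = 0.359 m from the centre of mass.
By the parallel-axis theorem, I = I_cm + md² = 0.2908 + 0.7269 = 1.018 kg·m².
T = 2π√(I/(mgd)) = 2π√(1.018/(5.64 × 3.73 × 0.359)) = 2.31 s.

2.31 s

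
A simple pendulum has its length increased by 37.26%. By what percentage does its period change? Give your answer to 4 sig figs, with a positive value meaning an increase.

17.16%

T ∝ √L, so T'/T = √(1.3726) = 1.1716.
Percentage change in T = (1.1716 − 1) × 100% = 17.16%.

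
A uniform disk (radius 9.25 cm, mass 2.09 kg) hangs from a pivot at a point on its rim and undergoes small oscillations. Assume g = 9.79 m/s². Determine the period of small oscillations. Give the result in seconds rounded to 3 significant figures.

I_cm = ½mr² = 0.008941 kg·m². The pivot is at distance d = 0.0925 m from the centre of mass.
By the parallel-axis theorem, I = I_cm + md² = 0.008941 + 0.01788 = 0.02682 kg·m².
T = 2π√(I/(mgd)) = 2π√(0.02682/(2.09 × 9.79 × 0.0925)) = 0.748 s.

0.748 s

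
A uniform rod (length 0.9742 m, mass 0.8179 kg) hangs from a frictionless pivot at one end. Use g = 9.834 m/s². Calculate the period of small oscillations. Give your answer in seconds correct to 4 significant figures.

For a physical pendulum T = 2π√(I/(mgd)), with d = 0.48710 m from pivot to centre of mass.
I_cm = mL²/12 = 0.8179 × 0.9742²/12 = 0.064687 kg·m²; I = I_cm + md² = 0.064687 + 0.8179 × 0.48710² = 0.25875 kg·m².
T = 2π√(0.25875/(0.8179 × 9.834 × 0.48710)) = 1.615 s.

1.615 s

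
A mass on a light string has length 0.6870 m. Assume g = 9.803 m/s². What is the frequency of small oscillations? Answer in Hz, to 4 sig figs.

0.6012 Hz

T = 2π√(L/g) = 2π√(0.6870/9.803) = 1.6633 s, so f = 1/T = 0.6012 Hz.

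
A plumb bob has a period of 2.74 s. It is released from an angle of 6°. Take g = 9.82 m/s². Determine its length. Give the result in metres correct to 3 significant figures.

1.87 m

From T = 2π√(L/g), L = gT²/(4π²) = 9.82 × 2.740²/(4π²) = 1.87 m.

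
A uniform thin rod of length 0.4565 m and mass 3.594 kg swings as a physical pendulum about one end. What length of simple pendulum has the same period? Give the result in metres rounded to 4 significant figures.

0.3043 m

The equivalent simple-pendulum length is L_eq = I/(md), where I is about the pivot and d = 0.22825 m.
I_cm = (1/12)mL² = 0.062413 kg·m², so I = I_cm + md² = 0.062413 + 0.18724 = 0.24965 kg·m².
L_eq = 0.24965/(3.594 × 0.22825) = 0.3043 m.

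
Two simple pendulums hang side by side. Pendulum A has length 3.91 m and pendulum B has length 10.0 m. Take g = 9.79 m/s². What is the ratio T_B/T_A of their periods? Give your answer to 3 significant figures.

1.60

T ∝ √L, so T_B/T_A = √(L_B/L_A) = √(10.0/3.91) = 1.60.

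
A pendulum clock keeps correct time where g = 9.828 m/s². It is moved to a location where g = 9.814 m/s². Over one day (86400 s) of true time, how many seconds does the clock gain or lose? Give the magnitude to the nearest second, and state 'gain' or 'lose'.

lose 62 s

The clock's period scales as T ∝ 1/√g, so T'/T = √(9.828/9.814) = 1.00071.
In 86400 s of true time the clock registers 86400/1.00071 = 86338.4 s, so it loses 62 s.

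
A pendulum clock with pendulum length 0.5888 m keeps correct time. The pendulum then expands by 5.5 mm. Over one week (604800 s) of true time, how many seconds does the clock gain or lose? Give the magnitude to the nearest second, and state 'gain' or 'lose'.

lose 2805 s

T ∝ √L, so T'/T = √(0.59430/0.5888) = 1.00466.
In 604800 s of true time the clock registers 604800/1.00466 = 601994.9 s, so it loses 2805 s.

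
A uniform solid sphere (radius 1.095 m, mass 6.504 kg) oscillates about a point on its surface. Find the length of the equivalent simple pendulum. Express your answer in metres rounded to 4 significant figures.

The equivalent simple-pendulum length is L_eq = I/(md), where I is about the pivot and d = 1.0950 m.
I_cm = (2/5)mR² = 3.1194 kg·m², so I = I_cm + md² = 3.1194 + 7.7985 = 10.918 kg·m².
L_eq = 10.918/(6.504 × 1.0950) = 1.533 m.

1.533 m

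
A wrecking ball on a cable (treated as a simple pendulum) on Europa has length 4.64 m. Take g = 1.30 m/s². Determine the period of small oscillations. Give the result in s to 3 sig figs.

T = 2π√(L/g) = 2π√(4.64/1.30) = 2π × 1.889 = 11.9 s.

11.9 s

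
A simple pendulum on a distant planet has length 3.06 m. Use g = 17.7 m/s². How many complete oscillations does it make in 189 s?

T = 2π√(L/g) = 2π√(3.06/17.7) = 2.612 s.
Number of complete oscillations = ⌊189/2.612⌋ = ⌊72.34⌋ = 72.

72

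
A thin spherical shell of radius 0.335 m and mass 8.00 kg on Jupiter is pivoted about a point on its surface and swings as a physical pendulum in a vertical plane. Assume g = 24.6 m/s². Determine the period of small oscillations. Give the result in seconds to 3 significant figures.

I_cm = (2/3)mr² = 0.5985 kg·m². The pivot is at distance d = 0.335 m from the centre of mass.
By the parallel-axis theorem, I = I_cm + md² = 0.5985 + 0.8978 = 1.496 kg·m².
T = 2π√(I/(mgd)) = 2π√(1.496/(8.00 × 24.6 × 0.335)) = 0.947 s.

0.947 s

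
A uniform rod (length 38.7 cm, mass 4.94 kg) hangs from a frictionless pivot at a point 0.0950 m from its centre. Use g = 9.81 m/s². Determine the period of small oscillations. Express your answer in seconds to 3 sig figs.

0.954 s

For a physical pendulum T = 2π√(I/(mgd)), with d = 0.09500 m from pivot to centre of mass.
I_cm = mL²/12 = 4.94 × 0.387²/12 = 0.06165 kg·m²; I = I_cm + md² = 0.06165 + 4.94 × 0.09500² = 0.1062 kg·m².
T = 2π√(0.1062/(4.94 × 9.81 × 0.09500)) = 0.954 s.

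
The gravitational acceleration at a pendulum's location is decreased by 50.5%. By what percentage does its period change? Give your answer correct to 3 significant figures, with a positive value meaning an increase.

T ∝ 1/√g, so T'/T = 1/√(0.4950) = 1.421.
Percentage change in T = (1.421 − 1) × 100% = 42.1%.

42.1%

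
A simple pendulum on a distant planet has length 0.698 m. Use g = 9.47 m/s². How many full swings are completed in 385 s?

T = 2π√(L/g) = 2π√(0.698/9.47) = 1.706 s.
Number of complete oscillations = ⌊385/1.706⌋ = ⌊225.7⌋ = 225.

225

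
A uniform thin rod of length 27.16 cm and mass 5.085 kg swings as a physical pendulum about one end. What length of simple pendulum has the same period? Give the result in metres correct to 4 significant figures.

0.1811 m

The equivalent simple-pendulum length is L_eq = I/(md), where I is about the pivot and d = 0.13580 m.
I_cm = (1/12)mL² = 0.031259 kg·m², so I = I_cm + md² = 0.031259 + 0.093776 = 0.12503 kg·m².
L_eq = 0.12503/(5.085 × 0.13580) = 0.1811 m.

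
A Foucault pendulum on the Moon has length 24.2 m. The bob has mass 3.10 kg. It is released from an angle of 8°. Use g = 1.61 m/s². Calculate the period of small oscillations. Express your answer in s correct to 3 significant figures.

24.4 s

T = 2π√(L/g) = 2π√(24.2/1.61) = 2π × 3.877 = 24.4 s.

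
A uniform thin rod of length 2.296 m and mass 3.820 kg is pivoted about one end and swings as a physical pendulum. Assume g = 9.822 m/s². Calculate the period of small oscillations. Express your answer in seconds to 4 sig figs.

For a physical pendulum T = 2π√(I/(mgd)), with d = 1.1480 m from pivot to centre of mass.
I_cm = mL²/12 = 3.820 × 2.296²/12 = 1.6781 kg·m²; I = I_cm + md² = 1.6781 + 3.820 × 1.1480² = 6.7125 kg·m².
T = 2π√(6.7125/(3.820 × 9.822 × 1.1480)) = 2.480 s.

2.480 s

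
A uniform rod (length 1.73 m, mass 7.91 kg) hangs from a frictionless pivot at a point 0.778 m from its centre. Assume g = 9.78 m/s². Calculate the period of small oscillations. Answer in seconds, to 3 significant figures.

For a physical pendulum T = 2π√(I/(mgd)), with d = 0.7780 m from pivot to centre of mass.
I_cm = mL²/12 = 7.91 × 1.73²/12 = 1.973 kg·m²; I = I_cm + md² = 1.973 + 7.91 × 0.7780² = 6.761 kg·m².
T = 2π√(6.761/(7.91 × 9.78 × 0.7780)) = 2.11 s.

2.11 s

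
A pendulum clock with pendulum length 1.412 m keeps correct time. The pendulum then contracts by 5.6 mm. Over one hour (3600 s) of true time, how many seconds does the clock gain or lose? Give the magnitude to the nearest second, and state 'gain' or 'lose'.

T ∝ √L, so T'/T = √(1.40640/1.412) = 0.998015.
In 3600 s of true time the clock registers 3600/0.998015 = 3607.2 s, so it gains 7 s.

gain 7 s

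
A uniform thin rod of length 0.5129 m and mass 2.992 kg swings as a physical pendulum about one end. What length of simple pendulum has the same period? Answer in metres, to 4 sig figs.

0.3419 m

The equivalent simple-pendulum length is L_eq = I/(md), where I is about the pivot and d = 0.25645 m.
I_cm = (1/12)mL² = 0.065591 kg·m², so I = I_cm + md² = 0.065591 + 0.19677 = 0.26236 kg·m².
L_eq = 0.26236/(2.992 × 0.25645) = 0.3419 m.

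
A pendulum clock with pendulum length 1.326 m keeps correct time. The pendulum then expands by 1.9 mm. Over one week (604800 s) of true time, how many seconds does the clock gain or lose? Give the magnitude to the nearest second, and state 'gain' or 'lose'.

T ∝ √L, so T'/T = √(1.32790/1.326) = 1.00072.
In 604800 s of true time the clock registers 604800/1.00072 = 604367.2 s, so it loses 433 s.

lose 433 s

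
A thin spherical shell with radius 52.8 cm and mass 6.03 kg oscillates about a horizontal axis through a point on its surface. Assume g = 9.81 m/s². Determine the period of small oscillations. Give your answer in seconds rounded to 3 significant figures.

1.88 s

I_cm = (2/3)mr² = 1.121 kg·m². The pivot is at distance d = 0.528 m from the centre of mass.
By the parallel-axis theorem, I = I_cm + md² = 1.121 + 1.681 = 2.802 kg·m².
T = 2π√(I/(mgd)) = 2π√(2.802/(6.03 × 9.81 × 0.528)) = 1.88 s.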